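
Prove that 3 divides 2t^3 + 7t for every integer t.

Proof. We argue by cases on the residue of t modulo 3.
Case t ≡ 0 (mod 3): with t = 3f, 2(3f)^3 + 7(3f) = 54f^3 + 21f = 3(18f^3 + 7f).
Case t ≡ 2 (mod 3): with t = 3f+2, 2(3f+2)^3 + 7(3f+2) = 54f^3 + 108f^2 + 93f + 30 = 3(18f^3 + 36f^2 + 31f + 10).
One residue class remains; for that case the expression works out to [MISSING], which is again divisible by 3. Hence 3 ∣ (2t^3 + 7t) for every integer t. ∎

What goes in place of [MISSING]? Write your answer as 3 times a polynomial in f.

The residues treated are {0, 2}, so the missing case is t ≡ 1 (mod 3); write t = 3f+1.
Then 2(3f+1)^3 + 7(3f+1) = 54f^3 + 54f^2 + 39f + 9 = 3(18f^3 + 18f^2 + 13f + 3).

3(18f^3 + 18f^2 + 13f + 3)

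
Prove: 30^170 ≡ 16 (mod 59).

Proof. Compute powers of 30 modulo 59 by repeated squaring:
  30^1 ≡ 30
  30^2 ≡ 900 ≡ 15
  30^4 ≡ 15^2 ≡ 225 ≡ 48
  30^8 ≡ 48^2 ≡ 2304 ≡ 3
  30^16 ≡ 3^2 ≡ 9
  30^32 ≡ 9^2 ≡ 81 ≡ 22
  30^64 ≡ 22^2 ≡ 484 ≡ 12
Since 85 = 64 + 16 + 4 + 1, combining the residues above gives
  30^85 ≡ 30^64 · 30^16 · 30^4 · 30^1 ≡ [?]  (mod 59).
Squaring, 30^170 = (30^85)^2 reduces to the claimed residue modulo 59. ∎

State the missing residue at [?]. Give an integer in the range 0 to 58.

55

Multiply the listed residues: 12 · 9 · 48 · 30 = 108 → 5184 → 155520.
Reducing modulo 59: 155520 = 2635·59 + 55, so 30^85 ≡ 55.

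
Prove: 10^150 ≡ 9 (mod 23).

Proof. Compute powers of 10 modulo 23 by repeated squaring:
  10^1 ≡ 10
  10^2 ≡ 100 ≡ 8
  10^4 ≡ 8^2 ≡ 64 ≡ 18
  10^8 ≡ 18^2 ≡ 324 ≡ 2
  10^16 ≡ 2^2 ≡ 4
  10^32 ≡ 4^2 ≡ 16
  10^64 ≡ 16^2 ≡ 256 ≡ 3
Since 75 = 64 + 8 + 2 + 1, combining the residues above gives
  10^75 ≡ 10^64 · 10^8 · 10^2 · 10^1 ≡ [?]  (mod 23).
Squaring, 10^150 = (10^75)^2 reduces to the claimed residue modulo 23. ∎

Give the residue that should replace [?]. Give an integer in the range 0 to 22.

20

Multiply the listed residues: 3 · 2 · 8 · 10 = 6 → 48 → 480.
Reducing modulo 23: 480 = 20·23 + 20, so 10^75 ≡ 20.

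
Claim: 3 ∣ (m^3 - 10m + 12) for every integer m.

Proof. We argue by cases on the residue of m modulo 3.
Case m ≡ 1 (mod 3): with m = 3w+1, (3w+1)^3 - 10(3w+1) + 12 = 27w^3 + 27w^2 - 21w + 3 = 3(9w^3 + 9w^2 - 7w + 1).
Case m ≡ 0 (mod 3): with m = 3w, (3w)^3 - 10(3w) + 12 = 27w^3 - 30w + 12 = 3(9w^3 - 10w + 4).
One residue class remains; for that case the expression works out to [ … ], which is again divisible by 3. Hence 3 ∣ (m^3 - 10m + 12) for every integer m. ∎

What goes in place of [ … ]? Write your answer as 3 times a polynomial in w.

3(9w^3 + 18w^2 + 2w)

Only m ≡ 2 (mod 3) is unaccounted for. Put m = 3w+2:
(3w+2)^3 - 10(3w+2) + 12 expands to 27w^3 + 54w^2 + 6w,
and factoring out 3 leaves 3(9w^3 + 18w^2 + 2w).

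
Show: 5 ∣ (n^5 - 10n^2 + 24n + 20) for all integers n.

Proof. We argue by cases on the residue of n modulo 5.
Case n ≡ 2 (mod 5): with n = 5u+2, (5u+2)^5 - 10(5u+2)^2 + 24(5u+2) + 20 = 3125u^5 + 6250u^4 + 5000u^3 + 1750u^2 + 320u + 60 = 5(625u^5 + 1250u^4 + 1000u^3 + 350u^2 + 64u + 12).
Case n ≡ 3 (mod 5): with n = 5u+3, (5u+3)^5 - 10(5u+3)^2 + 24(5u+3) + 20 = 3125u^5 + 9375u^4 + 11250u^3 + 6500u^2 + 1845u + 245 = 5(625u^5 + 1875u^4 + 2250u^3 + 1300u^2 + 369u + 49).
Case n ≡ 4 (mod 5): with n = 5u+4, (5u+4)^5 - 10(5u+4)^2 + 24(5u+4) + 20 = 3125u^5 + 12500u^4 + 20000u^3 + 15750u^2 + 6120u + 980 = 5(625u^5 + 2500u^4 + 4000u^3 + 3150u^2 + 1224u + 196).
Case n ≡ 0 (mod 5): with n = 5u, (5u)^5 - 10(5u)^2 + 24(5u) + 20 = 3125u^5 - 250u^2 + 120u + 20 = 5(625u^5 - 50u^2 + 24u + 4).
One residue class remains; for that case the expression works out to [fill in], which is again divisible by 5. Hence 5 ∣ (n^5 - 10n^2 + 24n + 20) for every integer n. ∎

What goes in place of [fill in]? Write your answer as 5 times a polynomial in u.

5(625u^5 + 625u^4 + 250u^3 + 9u + 7)

Only n ≡ 1 (mod 5) is unaccounted for. Put n = 5u+1:
(5u+1)^5 - 10(5u+1)^2 + 24(5u+1) + 20 expands to 3125u^5 + 3125u^4 + 1250u^3 + 45u + 35,
and factoring out 5 leaves 5(625u^5 + 625u^4 + 250u^3 + 9u + 7).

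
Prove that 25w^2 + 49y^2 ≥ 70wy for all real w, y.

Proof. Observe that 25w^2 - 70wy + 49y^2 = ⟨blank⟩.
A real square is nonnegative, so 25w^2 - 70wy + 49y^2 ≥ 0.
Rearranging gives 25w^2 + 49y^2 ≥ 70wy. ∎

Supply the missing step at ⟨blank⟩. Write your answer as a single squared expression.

25w^2 - 70wy + 49y^2 is a perfect-square trinomial: the outer terms are (5w)^2 and (7y)^2, and the cross term is -2·5w·7y.
So 25w^2 - 70wy + 49y^2 = (5w - 7y)^2 ≥ 0.

(5w - 7y)^2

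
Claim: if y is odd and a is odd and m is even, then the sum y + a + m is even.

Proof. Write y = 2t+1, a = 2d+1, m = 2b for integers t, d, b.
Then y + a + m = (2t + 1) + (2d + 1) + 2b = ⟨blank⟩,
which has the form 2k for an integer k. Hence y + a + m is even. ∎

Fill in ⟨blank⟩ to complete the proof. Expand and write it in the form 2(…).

2(b + d + t + 1)

Expanding: (2t + 1) + (2d + 1) + 2b = 2b + 2d + 2t + 2.
Every term is even; pulling out the factor of 2 gives 2(b + d + t + 1).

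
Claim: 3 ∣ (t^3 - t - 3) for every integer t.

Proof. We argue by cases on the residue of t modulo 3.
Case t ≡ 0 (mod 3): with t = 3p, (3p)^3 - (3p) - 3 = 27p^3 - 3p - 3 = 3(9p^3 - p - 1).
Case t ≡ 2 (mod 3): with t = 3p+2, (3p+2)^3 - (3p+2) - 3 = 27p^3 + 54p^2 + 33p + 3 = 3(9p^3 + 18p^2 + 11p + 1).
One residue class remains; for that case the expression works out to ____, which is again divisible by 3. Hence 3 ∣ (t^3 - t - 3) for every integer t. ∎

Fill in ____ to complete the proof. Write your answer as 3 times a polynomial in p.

Only t ≡ 1 (mod 3) is unaccounted for. Put t = 3p+1:
(3p+1)^3 - (3p+1) - 3 expands to 27p^3 + 27p^2 + 6p - 3,
and factoring out 3 leaves 3(9p^3 + 9p^2 + 2p - 1).

3(9p^3 + 9p^2 + 2p - 1)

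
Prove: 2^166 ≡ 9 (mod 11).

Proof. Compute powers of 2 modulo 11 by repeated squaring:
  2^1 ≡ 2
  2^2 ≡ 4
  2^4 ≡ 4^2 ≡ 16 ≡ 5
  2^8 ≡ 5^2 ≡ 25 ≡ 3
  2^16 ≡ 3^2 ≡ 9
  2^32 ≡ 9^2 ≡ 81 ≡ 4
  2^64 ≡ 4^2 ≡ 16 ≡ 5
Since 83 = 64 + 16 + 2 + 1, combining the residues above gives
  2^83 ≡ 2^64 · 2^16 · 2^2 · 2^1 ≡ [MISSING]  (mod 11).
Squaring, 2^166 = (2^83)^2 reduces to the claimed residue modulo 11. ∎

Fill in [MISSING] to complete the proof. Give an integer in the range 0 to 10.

8

Multiply the listed residues: 5 · 9 · 4 · 2 = 45 → 180 → 360.
Reducing modulo 11: 360 = 32·11 + 8, so 2^83 ≡ 8.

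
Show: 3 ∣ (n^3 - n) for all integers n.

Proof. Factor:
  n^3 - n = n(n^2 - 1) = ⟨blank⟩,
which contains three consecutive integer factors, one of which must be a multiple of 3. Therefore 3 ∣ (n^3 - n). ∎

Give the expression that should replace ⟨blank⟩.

(n - 1)n(n + 1)

n(n^2 - 1) = n(n - 1)(n + 1) = (n - 1)n(n + 1).
These three factors are consecutive integers, so their product is divisible by 3.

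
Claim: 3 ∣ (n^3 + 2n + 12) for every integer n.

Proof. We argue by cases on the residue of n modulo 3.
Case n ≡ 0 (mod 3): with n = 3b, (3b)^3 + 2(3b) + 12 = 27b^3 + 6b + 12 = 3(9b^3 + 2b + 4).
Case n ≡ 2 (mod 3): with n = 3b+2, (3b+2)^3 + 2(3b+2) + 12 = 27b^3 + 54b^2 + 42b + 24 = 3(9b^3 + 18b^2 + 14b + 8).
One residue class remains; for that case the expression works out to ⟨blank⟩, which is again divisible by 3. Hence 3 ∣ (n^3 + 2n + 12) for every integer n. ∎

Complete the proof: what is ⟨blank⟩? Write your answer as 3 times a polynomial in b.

Only n ≡ 1 (mod 3) is unaccounted for. Put n = 3b+1:
(3b+1)^3 + 2(3b+1) + 12 expands to 27b^3 + 27b^2 + 15b + 15,
and factoring out 3 leaves 3(9b^3 + 9b^2 + 5b + 5).

3(9b^3 + 9b^2 + 5b + 5)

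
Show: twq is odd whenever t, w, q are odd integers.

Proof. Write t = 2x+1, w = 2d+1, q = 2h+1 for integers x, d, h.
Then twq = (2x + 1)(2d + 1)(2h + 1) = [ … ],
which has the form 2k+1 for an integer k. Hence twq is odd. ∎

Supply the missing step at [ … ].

Expanding: (2x + 1)(2d + 1)(2h + 1) = 8dhx + 4dh + 4dx + 2d + 4hx + 2h + 2x + 1.
Every term except the constant is even, so this is 2(4dhx + 2dh + 2dx + d + 2hx + h + x) + 1,
and 4dhx + 2dh + 2dx + d + 2hx + h + x ∈ ℤ gives the required form.

2(4dhx + 2dh + 2dx + d + 2hx + h + x) + 1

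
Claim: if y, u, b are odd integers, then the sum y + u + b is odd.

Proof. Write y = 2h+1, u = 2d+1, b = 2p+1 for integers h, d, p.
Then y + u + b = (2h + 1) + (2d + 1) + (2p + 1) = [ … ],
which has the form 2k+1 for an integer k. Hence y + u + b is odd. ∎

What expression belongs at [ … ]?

Expanding: (2h + 1) + (2d + 1) + (2p + 1) = 2d + 2h + 2p + 3.
Every term except the constant is even, so this is 2(d + h + p + 1) + 1,
and d + h + p + 1 ∈ ℤ gives the required form.

2(d + h + p + 1) + 1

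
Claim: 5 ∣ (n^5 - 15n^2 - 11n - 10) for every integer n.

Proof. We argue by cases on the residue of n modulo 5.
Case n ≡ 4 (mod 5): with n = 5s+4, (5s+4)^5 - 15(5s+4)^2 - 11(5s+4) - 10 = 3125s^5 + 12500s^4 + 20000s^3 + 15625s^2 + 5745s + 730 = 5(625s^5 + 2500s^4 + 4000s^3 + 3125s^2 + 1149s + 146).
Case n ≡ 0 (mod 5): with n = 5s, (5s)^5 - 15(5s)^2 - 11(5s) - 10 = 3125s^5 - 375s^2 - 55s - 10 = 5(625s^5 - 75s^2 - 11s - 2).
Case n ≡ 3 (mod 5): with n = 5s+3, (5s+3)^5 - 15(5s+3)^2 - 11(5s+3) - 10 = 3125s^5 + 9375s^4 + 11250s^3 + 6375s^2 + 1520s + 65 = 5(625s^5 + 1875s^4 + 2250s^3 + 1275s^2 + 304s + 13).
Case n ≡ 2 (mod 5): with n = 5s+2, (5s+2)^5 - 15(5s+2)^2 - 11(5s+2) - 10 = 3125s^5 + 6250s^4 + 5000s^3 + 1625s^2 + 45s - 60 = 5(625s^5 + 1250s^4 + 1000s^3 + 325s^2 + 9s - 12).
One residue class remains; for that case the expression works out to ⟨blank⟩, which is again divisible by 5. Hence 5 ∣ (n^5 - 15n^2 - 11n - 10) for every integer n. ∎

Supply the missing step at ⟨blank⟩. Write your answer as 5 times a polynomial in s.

5(625s^5 + 625s^4 + 250s^3 - 25s^2 - 36s - 7)

The residues treated are {4, 0, 3, 2}, so the missing case is n ≡ 1 (mod 5); write n = 5s+1.
Then (5s+1)^5 - 15(5s+1)^2 - 11(5s+1) - 10 = 3125s^5 + 3125s^4 + 1250s^3 - 125s^2 - 180s - 35 = 5(625s^5 + 625s^4 + 250s^3 - 25s^2 - 36s - 7).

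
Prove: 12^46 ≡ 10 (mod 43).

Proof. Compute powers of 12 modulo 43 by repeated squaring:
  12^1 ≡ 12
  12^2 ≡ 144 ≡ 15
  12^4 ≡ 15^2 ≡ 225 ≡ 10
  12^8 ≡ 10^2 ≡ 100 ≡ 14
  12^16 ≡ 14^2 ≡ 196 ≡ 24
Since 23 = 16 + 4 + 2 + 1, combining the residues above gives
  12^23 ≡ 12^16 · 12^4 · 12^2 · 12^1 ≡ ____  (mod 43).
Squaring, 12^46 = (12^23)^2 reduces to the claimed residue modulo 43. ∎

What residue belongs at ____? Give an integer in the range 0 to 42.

12^16 · 12^4 · 12^2 · 12^1 ≡ 24 · 10 · 15 · 12 = 43200.
43200 mod 43 = 28, so 12^23 ≡ 28 (mod 43).

28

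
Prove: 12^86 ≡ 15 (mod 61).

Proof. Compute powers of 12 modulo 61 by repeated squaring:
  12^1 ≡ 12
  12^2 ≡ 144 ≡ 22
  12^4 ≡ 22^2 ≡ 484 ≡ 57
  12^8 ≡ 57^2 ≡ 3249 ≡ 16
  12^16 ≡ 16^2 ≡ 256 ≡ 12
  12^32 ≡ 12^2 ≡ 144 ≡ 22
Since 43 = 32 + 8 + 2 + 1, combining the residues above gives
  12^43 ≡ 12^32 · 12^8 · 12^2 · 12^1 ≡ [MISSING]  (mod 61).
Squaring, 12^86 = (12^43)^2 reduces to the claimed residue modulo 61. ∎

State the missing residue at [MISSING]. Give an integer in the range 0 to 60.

12^32 · 12^8 · 12^2 · 12^1 ≡ 22 · 16 · 22 · 12 = 92928.
92928 mod 61 = 25, so 12^43 ≡ 25 (mod 61).

25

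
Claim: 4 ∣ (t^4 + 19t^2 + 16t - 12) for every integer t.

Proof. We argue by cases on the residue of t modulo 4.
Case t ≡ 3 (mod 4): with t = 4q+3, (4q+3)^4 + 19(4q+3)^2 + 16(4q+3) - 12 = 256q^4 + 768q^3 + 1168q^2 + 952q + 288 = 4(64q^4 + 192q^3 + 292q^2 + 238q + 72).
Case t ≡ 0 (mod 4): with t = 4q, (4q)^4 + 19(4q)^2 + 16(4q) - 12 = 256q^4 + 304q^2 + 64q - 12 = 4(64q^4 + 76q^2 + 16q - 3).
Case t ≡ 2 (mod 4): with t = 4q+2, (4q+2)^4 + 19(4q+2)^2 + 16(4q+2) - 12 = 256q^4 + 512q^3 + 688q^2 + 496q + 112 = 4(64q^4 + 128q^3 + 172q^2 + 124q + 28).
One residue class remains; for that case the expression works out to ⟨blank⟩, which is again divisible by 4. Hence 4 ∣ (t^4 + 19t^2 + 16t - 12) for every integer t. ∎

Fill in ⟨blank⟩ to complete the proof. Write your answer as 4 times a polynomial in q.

4(64q^4 + 64q^3 + 100q^2 + 58q + 6)

Only t ≡ 1 (mod 4) is unaccounted for. Put t = 4q+1:
(4q+1)^4 + 19(4q+1)^2 + 16(4q+1) - 12 expands to 256q^4 + 256q^3 + 400q^2 + 232q + 24,
and factoring out 4 leaves 4(64q^4 + 64q^3 + 100q^2 + 58q + 6).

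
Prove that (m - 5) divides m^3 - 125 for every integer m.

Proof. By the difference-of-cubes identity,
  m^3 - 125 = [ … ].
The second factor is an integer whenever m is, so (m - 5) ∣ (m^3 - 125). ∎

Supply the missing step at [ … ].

Polynomial division of m^3 - 125 by m - 5 leaves remainder 0 and quotient m^2 + 5m + 25.
Hence m^3 - 125 = (m - 5)(m^2 + 5m + 25).

(m - 5)(m^2 + 5m + 25)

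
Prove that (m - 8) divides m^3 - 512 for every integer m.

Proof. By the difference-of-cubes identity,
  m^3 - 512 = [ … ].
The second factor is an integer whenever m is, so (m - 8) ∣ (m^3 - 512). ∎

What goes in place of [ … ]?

Polynomial division of m^3 - 512 by m - 8 leaves remainder 0 and quotient m^2 + 8m + 64.
Hence m^3 - 512 = (m - 8)(m^2 + 8m + 64).

(m - 8)(m^2 + 8m + 64)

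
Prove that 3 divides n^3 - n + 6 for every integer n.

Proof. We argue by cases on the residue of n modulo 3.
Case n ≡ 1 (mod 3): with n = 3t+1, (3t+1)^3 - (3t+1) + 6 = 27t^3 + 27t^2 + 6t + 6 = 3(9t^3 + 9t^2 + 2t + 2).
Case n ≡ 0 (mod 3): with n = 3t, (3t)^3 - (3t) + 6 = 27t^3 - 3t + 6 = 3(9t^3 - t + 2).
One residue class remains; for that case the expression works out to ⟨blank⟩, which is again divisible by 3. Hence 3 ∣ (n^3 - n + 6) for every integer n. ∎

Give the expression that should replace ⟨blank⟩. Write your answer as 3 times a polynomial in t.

Only n ≡ 2 (mod 3) is unaccounted for. Put n = 3t+2:
(3t+2)^3 - (3t+2) + 6 expands to 27t^3 + 54t^2 + 33t + 12,
and factoring out 3 leaves 3(9t^3 + 18t^2 + 11t + 4).

3(9t^3 + 18t^2 + 11t + 4)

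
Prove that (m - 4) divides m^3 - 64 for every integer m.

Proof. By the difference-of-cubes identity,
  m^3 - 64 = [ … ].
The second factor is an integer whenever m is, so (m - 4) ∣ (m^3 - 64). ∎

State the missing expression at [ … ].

(m - 4)(m^2 + 4m + 16)

Polynomial division of m^3 - 64 by m - 4 leaves remainder 0 and quotient m^2 + 4m + 16.
Hence m^3 - 64 = (m - 4)(m^2 + 4m + 16).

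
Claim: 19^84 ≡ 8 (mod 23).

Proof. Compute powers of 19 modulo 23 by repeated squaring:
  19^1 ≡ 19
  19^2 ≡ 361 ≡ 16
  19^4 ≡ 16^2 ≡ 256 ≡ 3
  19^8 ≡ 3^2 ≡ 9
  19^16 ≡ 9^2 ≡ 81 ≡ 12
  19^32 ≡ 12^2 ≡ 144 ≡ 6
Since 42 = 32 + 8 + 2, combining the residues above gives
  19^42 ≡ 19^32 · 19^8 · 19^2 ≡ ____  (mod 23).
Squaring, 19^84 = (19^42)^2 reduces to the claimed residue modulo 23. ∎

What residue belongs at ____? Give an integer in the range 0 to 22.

19^32 · 19^8 · 19^2 ≡ 6 · 9 · 16 = 864.
864 mod 23 = 13, so 19^42 ≡ 13 (mod 23).

13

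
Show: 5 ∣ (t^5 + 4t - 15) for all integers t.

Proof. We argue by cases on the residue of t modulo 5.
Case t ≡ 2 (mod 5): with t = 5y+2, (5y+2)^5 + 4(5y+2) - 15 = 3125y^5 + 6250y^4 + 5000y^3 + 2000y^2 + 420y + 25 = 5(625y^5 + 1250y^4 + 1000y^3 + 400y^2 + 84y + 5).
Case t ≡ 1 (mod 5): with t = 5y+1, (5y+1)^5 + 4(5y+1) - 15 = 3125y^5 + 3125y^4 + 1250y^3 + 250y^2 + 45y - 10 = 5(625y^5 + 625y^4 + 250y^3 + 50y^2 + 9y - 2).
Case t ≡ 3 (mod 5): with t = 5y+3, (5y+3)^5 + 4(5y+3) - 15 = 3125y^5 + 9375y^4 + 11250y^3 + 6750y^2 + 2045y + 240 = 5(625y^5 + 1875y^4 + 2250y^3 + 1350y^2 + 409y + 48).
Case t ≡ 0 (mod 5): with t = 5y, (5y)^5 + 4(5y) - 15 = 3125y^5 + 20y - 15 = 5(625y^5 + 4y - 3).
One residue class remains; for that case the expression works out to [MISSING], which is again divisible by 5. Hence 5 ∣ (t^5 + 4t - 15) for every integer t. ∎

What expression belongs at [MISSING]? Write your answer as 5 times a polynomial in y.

Only t ≡ 4 (mod 5) is unaccounted for. Put t = 5y+4:
(5y+4)^5 + 4(5y+4) - 15 expands to 3125y^5 + 12500y^4 + 20000y^3 + 16000y^2 + 6420y + 1025,
and factoring out 5 leaves 5(625y^5 + 2500y^4 + 4000y^3 + 3200y^2 + 1284y + 205).

5(625y^5 + 2500y^4 + 4000y^3 + 3200y^2 + 1284y + 205)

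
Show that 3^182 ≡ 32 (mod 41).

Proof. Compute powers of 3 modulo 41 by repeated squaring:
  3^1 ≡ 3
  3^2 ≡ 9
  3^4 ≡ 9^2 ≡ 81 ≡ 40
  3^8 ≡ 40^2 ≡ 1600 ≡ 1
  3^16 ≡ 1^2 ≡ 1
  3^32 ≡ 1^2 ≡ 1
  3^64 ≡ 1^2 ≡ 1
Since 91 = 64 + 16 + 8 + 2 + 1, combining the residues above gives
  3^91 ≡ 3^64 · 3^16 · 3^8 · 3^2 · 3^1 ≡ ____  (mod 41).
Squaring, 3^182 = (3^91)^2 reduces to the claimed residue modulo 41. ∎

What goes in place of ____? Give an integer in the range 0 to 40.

27

3^64 · 3^16 · 3^8 · 3^2 · 3^1 ≡ 1 · 1 · 1 · 9 · 3 = 27.
27 mod 41 = 27, so 3^91 ≡ 27 (mod 41).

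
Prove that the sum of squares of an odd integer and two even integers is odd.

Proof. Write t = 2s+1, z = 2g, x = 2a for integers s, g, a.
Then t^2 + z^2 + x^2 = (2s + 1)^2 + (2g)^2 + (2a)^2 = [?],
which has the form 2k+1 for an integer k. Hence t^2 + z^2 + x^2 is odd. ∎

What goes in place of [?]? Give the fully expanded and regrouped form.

(2s + 1)^2 + (2g)^2 + (2a)^2 = 4a^2 + 4g^2 + 4s^2 + 4s + 1
= 2(2a^2 + 2g^2 + 2s^2 + 2s) + 1.
Since 2a^2 + 2g^2 + 2s^2 + 2s is an integer, the sum of squares is of the form 2k+1 for an integer k.

2(2a^2 + 2g^2 + 2s^2 + 2s) + 1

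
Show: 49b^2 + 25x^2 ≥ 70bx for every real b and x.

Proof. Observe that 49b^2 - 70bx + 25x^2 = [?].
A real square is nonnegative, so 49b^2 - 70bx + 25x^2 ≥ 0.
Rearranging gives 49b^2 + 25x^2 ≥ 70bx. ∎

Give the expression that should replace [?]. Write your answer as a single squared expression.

(7b - 5x)^2

49b^2 - 70bx + 25x^2 is a perfect-square trinomial: the outer terms are (7b)^2 and (5x)^2, and the cross term is -2·7b·5x.
So 49b^2 - 70bx + 25x^2 = (7b - 5x)^2 ≥ 0.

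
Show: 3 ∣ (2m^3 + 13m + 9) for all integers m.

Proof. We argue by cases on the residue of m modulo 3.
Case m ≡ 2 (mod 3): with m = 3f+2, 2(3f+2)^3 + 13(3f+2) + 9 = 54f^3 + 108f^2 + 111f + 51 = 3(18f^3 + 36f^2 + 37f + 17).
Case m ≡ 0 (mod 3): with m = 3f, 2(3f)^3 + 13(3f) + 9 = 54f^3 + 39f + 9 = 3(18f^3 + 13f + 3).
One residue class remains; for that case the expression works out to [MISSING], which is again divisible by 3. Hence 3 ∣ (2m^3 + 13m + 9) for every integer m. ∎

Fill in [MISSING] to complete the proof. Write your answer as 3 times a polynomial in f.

Only m ≡ 1 (mod 3) is unaccounted for. Put m = 3f+1:
2(3f+1)^3 + 13(3f+1) + 9 expands to 54f^3 + 54f^2 + 57f + 24,
and factoring out 3 leaves 3(18f^3 + 18f^2 + 19f + 8).

3(18f^3 + 18f^2 + 19f + 8)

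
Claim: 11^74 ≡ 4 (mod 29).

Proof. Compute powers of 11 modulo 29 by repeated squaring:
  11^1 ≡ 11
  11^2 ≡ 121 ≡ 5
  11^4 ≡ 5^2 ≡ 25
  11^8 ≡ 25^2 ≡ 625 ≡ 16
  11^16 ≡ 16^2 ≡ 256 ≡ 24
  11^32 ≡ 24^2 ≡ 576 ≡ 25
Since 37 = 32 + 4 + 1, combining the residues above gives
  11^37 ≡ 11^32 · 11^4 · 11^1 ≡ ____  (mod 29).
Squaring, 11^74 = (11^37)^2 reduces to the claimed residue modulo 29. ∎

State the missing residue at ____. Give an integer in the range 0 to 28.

11^32 · 11^4 · 11^1 ≡ 25 · 25 · 11 = 6875.
6875 mod 29 = 2, so 11^37 ≡ 2 (mod 29).

2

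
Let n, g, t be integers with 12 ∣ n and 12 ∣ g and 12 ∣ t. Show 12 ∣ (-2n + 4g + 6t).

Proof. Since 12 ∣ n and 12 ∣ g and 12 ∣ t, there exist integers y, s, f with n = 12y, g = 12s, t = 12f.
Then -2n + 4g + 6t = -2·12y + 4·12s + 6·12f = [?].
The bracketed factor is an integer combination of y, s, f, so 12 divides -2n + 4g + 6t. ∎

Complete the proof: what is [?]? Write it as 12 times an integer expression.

Each term has a factor of 12: -2·12y + 4·12s + 6·12f = 12·(6f + 4s - 2y).
Since 6f + 4s - 2y is an integer, 12 ∣ (-2n + 4g + 6t).

12(6f + 4s - 2y)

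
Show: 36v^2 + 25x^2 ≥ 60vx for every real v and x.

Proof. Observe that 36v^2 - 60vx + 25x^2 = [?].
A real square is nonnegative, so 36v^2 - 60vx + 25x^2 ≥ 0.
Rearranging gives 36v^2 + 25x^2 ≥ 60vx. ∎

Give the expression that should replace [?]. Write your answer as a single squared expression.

(6v - 5x)^2

The leading and trailing coefficients are 6^2 and 5^2, and 60 = 2·6·5, so the trinomial is (6v - 5x)^2.
Hence 36v^2 - 60vx + 25x^2 ≥ 0.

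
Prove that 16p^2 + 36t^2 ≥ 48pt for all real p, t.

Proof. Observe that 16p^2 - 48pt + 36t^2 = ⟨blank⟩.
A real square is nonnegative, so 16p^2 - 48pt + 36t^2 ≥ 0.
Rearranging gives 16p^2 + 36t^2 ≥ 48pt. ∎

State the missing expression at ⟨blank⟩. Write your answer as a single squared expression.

16p^2 - 48pt + 36t^2 is a perfect-square trinomial: the outer terms are (4p)^2 and (6t)^2, and the cross term is -2·4p·6t.
So 16p^2 - 48pt + 36t^2 = (4p - 6t)^2 ≥ 0.

(4p - 6t)^2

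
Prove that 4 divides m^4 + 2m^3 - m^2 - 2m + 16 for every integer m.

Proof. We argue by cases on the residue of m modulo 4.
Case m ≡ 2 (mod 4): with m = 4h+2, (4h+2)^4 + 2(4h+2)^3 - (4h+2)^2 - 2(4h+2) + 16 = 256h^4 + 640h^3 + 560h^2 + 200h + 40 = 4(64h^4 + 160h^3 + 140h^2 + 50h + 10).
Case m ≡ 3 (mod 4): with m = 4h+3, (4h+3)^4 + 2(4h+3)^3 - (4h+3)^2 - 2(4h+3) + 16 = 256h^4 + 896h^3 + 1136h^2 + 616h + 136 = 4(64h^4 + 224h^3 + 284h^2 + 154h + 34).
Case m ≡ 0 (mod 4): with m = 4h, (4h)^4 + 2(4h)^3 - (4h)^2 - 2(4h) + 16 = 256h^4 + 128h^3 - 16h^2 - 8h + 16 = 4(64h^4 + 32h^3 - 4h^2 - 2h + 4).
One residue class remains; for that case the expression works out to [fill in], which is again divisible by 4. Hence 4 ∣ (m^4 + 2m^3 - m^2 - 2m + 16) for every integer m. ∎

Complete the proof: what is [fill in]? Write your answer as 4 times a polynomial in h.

Only m ≡ 1 (mod 4) is unaccounted for. Put m = 4h+1:
(4h+1)^4 + 2(4h+1)^3 - (4h+1)^2 - 2(4h+1) + 16 expands to 256h^4 + 384h^3 + 176h^2 + 24h + 16,
and factoring out 4 leaves 4(64h^4 + 96h^3 + 44h^2 + 6h + 4).

4(64h^4 + 96h^3 + 44h^2 + 6h + 4)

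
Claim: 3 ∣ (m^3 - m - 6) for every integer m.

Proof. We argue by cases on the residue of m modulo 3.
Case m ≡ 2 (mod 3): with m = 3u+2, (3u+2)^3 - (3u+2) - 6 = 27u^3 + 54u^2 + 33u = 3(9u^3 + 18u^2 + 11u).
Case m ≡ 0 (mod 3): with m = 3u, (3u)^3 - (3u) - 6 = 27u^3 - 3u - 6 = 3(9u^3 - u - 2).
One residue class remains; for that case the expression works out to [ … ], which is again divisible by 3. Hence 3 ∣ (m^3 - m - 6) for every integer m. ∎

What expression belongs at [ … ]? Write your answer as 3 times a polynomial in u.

The residues treated are {2, 0}, so the missing case is m ≡ 1 (mod 3); write m = 3u+1.
Then (3u+1)^3 - (3u+1) - 6 = 27u^3 + 27u^2 + 6u - 6 = 3(9u^3 + 9u^2 + 2u - 2).

3(9u^3 + 9u^2 + 2u - 2)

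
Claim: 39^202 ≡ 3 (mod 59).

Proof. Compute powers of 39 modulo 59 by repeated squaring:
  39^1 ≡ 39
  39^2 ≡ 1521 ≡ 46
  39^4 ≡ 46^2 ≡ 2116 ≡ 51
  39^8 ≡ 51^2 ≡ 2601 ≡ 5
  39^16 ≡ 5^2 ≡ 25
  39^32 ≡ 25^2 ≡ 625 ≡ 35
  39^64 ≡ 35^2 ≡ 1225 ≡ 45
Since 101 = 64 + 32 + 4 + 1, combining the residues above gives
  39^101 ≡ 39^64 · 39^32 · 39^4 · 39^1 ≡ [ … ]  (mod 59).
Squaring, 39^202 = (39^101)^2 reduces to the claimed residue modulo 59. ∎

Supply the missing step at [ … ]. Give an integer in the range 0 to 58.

11

39^64 · 39^32 · 39^4 · 39^1 ≡ 45 · 35 · 51 · 39 = 3132675.
3132675 mod 59 = 11, so 39^101 ≡ 11 (mod 59).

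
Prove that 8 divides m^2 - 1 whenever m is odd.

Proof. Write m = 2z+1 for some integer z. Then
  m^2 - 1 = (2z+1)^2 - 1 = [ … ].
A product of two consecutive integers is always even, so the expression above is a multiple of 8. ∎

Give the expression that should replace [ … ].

4z(z + 1)

(2z+1)^2 - 1 = 4z^2 + 4z + 1 - 1 = 4z^2 + 4z = 4z(z+1).
Since z and z+1 are consecutive, z(z+1) is even, and 4·(even) is a multiple of 8.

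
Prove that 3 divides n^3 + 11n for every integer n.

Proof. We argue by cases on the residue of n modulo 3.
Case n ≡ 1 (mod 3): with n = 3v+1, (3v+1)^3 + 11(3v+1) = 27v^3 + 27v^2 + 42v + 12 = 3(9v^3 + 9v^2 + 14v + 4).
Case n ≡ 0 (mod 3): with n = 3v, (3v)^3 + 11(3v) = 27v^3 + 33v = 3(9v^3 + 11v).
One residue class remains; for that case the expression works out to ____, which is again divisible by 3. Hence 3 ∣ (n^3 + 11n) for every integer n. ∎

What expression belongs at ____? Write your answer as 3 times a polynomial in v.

The residues treated are {1, 0}, so the missing case is n ≡ 2 (mod 3); write n = 3v+2.
Then (3v+2)^3 + 11(3v+2) = 27v^3 + 54v^2 + 69v + 30 = 3(9v^3 + 18v^2 + 23v + 10).

3(9v^3 + 18v^2 + 23v + 10)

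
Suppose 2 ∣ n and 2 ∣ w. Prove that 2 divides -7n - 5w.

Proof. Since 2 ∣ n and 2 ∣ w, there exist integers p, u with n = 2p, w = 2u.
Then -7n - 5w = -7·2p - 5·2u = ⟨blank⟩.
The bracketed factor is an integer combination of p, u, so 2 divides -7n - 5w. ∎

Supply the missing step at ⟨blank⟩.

Each term has a factor of 2: -7·2p - 5·2u = 2·(-7p - 5u).
Since -7p - 5u is an integer, 2 ∣ (-7n - 5w).

2(-7p - 5u)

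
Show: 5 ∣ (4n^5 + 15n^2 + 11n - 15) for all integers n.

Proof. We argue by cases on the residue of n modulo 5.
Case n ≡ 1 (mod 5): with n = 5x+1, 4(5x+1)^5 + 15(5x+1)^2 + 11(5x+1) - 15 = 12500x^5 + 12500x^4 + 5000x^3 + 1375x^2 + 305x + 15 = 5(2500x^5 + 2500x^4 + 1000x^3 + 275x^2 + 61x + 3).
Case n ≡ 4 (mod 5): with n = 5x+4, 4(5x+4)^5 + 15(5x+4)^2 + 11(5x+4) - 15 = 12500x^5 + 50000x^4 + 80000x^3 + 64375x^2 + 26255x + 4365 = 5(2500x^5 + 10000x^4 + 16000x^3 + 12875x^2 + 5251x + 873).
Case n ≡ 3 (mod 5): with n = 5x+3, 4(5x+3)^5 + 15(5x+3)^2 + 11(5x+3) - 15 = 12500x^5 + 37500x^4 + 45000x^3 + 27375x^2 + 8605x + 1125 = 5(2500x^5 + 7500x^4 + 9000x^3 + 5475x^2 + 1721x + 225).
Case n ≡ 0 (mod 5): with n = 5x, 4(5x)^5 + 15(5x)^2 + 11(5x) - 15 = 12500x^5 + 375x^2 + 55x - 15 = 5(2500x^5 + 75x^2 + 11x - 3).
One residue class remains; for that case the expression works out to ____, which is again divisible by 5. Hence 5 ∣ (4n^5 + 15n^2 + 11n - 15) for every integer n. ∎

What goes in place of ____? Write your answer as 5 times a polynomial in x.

5(2500x^5 + 5000x^4 + 4000x^3 + 1675x^2 + 391x + 39)

The residues treated are {1, 4, 3, 0}, so the missing case is n ≡ 2 (mod 5); write n = 5x+2.
Then 4(5x+2)^5 + 15(5x+2)^2 + 11(5x+2) - 15 = 12500x^5 + 25000x^4 + 20000x^3 + 8375x^2 + 1955x + 195 = 5(2500x^5 + 5000x^4 + 4000x^3 + 1675x^2 + 391x + 39).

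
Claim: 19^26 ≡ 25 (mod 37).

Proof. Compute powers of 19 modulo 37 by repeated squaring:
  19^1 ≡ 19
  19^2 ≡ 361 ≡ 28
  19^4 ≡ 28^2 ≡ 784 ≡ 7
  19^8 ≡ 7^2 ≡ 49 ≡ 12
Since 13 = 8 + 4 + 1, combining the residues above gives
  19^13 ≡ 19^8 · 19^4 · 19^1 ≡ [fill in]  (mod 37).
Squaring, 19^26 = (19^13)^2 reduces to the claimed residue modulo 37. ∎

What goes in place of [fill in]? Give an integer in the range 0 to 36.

Multiply the listed residues: 12 · 7 · 19 = 84 → 1596.
Reducing modulo 37: 1596 = 43·37 + 5, so 19^13 ≡ 5.

5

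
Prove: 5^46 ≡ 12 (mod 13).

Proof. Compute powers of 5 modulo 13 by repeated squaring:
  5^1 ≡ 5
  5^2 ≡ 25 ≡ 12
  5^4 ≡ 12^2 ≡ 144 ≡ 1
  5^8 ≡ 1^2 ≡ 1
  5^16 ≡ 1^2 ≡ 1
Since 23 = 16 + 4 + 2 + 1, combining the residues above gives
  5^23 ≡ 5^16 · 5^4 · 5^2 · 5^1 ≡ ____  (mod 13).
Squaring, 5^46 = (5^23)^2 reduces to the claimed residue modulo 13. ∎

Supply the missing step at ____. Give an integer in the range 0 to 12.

5^16 · 5^4 · 5^2 · 5^1 ≡ 1 · 1 · 12 · 5 = 60.
60 mod 13 = 8, so 5^23 ≡ 8 (mod 13).

8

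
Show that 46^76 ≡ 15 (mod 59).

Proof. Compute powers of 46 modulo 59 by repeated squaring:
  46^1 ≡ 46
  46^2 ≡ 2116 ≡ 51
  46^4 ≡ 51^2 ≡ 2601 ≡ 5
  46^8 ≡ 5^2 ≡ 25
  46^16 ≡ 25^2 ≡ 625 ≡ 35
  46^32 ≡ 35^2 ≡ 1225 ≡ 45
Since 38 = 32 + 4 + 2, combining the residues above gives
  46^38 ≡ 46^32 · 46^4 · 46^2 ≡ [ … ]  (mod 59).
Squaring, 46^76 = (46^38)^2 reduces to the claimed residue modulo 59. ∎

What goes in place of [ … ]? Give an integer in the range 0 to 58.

29

46^32 · 46^4 · 46^2 ≡ 45 · 5 · 51 = 11475.
11475 mod 59 = 29, so 46^38 ≡ 29 (mod 59).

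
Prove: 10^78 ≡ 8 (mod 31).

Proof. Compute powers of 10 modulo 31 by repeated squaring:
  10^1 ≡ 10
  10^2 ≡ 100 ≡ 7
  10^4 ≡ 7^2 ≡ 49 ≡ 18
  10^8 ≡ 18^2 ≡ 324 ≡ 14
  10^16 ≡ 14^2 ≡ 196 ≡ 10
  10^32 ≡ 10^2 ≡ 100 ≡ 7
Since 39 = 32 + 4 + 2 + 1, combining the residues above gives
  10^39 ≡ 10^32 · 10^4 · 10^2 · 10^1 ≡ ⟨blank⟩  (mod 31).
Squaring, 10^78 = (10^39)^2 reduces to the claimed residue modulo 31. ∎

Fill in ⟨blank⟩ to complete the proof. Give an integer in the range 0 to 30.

16

10^32 · 10^4 · 10^2 · 10^1 ≡ 7 · 18 · 7 · 10 = 8820.
8820 mod 31 = 16, so 10^39 ≡ 16 (mod 31).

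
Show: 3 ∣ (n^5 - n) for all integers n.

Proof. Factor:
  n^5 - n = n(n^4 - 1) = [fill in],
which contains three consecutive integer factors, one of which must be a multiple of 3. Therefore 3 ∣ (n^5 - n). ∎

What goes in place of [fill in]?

n^4 - 1 = (n^2 - 1)(n^2 + 1), and n^2 - 1 = (n-1)(n+1).
So n(n^4 - 1) = (n - 1)n(n + 1)(n^2 + 1).

(n - 1)n(n + 1)(n^2 + 1)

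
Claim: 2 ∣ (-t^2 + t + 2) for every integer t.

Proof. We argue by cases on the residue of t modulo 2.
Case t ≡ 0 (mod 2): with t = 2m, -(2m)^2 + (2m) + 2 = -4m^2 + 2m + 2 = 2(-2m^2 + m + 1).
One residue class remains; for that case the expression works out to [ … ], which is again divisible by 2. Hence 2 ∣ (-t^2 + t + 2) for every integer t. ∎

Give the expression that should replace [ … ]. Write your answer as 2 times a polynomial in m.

2(-2m^2 - m + 1)

Only t ≡ 1 (mod 2) is unaccounted for. Put t = 2m+1:
-(2m+1)^2 + (2m+1) + 2 expands to -4m^2 - 2m + 2,
and factoring out 2 leaves 2(-2m^2 - m + 1).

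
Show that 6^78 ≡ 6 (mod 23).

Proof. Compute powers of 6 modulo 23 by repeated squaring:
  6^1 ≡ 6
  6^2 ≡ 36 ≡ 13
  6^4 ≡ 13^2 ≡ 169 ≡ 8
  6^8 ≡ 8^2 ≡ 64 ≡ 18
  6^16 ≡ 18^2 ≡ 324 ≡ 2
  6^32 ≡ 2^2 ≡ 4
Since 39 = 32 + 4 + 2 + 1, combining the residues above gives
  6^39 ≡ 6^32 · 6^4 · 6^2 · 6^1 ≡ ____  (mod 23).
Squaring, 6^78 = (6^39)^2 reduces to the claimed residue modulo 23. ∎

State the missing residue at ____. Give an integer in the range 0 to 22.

6^32 · 6^4 · 6^2 · 6^1 ≡ 4 · 8 · 13 · 6 = 2496.
2496 mod 23 = 12, so 6^39 ≡ 12 (mod 23).

12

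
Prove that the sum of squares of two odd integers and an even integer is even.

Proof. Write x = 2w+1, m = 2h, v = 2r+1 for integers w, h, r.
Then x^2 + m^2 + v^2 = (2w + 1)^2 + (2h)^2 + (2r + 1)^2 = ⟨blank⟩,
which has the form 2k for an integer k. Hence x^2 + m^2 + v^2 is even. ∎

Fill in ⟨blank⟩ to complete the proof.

2(2h^2 + 2r^2 + 2r + 2w^2 + 2w + 1)

(2w + 1)^2 + (2h)^2 + (2r + 1)^2 = 4h^2 + 4r^2 + 4r + 4w^2 + 4w + 2
= 2(2h^2 + 2r^2 + 2r + 2w^2 + 2w + 1).
Since 2h^2 + 2r^2 + 2r + 2w^2 + 2w + 1 is an integer, the sum of squares is of the form 2k for an integer k.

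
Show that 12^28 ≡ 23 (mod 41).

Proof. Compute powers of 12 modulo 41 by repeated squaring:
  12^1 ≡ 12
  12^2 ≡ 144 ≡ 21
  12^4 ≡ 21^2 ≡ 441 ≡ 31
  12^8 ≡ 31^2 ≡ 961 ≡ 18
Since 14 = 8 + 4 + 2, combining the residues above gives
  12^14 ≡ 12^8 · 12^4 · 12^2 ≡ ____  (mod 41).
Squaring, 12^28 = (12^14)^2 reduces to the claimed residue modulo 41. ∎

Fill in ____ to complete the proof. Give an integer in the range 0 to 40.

12^8 · 12^4 · 12^2 ≡ 18 · 31 · 21 = 11718.
11718 mod 41 = 33, so 12^14 ≡ 33 (mod 41).

33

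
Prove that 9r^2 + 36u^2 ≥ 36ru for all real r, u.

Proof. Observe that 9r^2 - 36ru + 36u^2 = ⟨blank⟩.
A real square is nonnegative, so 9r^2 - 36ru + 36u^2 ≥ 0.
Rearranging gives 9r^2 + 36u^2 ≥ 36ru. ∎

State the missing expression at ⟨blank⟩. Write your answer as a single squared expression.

9r^2 - 36ru + 36u^2 is a perfect-square trinomial: the outer terms are (3r)^2 and (6u)^2, and the cross term is -2·3r·6u.
So 9r^2 - 36ru + 36u^2 = (3r - 6u)^2 ≥ 0.

(3r - 6u)^2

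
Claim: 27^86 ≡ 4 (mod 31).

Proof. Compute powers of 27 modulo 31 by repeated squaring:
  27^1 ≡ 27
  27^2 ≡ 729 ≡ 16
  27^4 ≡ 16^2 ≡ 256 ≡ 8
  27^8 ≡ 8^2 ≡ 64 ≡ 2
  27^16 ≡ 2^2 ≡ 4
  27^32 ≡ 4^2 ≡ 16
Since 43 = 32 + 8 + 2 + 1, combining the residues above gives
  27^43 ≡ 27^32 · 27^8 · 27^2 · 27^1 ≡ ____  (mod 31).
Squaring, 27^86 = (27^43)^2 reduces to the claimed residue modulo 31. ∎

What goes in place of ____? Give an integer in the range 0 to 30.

Multiply the listed residues: 16 · 2 · 16 · 27 = 32 → 512 → 13824.
Reducing modulo 31: 13824 = 445·31 + 29, so 27^43 ≡ 29.

29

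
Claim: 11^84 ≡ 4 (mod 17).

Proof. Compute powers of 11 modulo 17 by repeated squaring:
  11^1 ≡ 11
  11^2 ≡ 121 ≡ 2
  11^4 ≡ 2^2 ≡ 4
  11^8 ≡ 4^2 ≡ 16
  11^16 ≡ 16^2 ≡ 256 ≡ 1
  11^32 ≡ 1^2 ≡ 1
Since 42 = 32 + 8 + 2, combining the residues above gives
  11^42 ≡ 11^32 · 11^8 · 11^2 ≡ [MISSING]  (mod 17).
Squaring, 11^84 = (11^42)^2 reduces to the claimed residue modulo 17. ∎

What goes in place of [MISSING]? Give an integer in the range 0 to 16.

15

Multiply the listed residues: 1 · 16 · 2 = 16 → 32.
Reducing modulo 17: 32 = 1·17 + 15, so 11^42 ≡ 15.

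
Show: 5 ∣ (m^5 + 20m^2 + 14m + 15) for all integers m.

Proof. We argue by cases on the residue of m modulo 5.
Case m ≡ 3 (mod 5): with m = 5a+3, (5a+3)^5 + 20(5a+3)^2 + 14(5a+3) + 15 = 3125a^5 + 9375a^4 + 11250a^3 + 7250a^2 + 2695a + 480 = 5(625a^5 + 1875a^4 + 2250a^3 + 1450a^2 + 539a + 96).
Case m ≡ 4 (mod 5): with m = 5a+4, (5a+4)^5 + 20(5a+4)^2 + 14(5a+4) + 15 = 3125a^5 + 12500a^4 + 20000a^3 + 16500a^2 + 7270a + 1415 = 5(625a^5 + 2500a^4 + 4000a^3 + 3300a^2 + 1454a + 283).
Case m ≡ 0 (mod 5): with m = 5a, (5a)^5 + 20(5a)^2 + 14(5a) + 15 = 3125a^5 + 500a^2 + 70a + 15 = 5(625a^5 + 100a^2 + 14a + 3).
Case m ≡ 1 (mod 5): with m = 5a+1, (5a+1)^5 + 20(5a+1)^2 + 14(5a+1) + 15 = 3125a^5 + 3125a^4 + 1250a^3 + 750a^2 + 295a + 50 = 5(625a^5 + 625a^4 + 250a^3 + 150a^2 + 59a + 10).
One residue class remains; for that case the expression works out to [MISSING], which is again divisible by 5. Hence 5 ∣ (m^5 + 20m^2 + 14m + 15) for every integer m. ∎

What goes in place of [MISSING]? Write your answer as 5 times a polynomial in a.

5(625a^5 + 1250a^4 + 1000a^3 + 500a^2 + 174a + 31)

Only m ≡ 2 (mod 5) is unaccounted for. Put m = 5a+2:
(5a+2)^5 + 20(5a+2)^2 + 14(5a+2) + 15 expands to 3125a^5 + 6250a^4 + 5000a^3 + 2500a^2 + 870a + 155,
and factoring out 5 leaves 5(625a^5 + 1250a^4 + 1000a^3 + 500a^2 + 174a + 31).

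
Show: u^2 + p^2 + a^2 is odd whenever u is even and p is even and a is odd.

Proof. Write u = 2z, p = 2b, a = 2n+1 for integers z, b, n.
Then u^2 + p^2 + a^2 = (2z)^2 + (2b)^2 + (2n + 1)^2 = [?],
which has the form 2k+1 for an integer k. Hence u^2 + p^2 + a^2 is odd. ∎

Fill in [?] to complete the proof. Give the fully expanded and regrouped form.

2(2b^2 + 2n^2 + 2n + 2z^2) + 1

Expanding: (2z)^2 + (2b)^2 + (2n + 1)^2 = 4b^2 + 4n^2 + 4n + 4z^2 + 1.
Every term except the constant is even, so this is 2(2b^2 + 2n^2 + 2n + 2z^2) + 1,
and 2b^2 + 2n^2 + 2n + 2z^2 ∈ ℤ gives the required form.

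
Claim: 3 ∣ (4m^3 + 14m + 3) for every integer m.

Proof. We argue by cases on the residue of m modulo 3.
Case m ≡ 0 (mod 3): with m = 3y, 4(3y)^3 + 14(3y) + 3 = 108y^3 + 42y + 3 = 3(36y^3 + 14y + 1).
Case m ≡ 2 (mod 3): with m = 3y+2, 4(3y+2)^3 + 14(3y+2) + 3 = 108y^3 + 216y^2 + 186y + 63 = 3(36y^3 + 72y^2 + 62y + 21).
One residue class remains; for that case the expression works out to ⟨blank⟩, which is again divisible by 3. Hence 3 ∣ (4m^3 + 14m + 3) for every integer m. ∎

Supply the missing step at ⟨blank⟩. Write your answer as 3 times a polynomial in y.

Only m ≡ 1 (mod 3) is unaccounted for. Put m = 3y+1:
4(3y+1)^3 + 14(3y+1) + 3 expands to 108y^3 + 108y^2 + 78y + 21,
and factoring out 3 leaves 3(36y^3 + 36y^2 + 26y + 7).

3(36y^3 + 36y^2 + 26y + 7)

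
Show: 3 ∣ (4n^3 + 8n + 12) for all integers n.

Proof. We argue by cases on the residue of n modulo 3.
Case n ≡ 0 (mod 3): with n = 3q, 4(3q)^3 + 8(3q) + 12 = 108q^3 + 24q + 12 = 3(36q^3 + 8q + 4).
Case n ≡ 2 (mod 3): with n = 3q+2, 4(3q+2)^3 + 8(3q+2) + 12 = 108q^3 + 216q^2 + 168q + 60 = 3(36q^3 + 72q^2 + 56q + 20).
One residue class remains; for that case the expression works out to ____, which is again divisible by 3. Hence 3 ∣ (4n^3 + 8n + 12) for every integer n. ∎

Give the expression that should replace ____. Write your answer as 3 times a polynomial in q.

3(36q^3 + 36q^2 + 20q + 8)

Only n ≡ 1 (mod 3) is unaccounted for. Put n = 3q+1:
4(3q+1)^3 + 8(3q+1) + 12 expands to 108q^3 + 108q^2 + 60q + 24,
and factoring out 3 leaves 3(36q^3 + 36q^2 + 20q + 8).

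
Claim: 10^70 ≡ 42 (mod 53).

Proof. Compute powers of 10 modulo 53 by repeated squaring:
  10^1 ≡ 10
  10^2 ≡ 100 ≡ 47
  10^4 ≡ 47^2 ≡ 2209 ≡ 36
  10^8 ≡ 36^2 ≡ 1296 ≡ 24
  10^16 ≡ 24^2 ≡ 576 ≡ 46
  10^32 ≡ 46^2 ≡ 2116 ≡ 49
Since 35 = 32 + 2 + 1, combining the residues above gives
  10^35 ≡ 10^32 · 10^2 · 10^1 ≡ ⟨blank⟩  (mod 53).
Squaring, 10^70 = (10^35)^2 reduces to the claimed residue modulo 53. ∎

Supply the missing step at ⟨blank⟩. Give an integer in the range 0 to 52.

Multiply the listed residues: 49 · 47 · 10 = 2303 → 23030.
Reducing modulo 53: 23030 = 434·53 + 28, so 10^35 ≡ 28.

28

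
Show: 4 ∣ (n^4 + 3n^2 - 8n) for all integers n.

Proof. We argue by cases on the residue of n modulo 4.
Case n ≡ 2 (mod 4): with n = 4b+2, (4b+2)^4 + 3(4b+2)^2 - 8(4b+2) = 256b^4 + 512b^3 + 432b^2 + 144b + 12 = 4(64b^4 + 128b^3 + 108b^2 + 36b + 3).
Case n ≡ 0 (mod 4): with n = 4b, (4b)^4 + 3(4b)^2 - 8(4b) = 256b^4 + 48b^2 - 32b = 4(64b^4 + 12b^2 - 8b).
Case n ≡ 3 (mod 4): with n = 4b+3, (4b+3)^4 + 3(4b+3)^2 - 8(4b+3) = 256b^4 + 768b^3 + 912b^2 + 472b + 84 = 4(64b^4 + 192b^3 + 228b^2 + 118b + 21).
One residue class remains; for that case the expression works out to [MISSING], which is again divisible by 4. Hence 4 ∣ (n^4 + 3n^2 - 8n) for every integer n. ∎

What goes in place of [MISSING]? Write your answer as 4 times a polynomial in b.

Only n ≡ 1 (mod 4) is unaccounted for. Put n = 4b+1:
(4b+1)^4 + 3(4b+1)^2 - 8(4b+1) expands to 256b^4 + 256b^3 + 144b^2 + 8b - 4,
and factoring out 4 leaves 4(64b^4 + 64b^3 + 36b^2 + 2b - 1).

4(64b^4 + 64b^3 + 36b^2 + 2b - 1)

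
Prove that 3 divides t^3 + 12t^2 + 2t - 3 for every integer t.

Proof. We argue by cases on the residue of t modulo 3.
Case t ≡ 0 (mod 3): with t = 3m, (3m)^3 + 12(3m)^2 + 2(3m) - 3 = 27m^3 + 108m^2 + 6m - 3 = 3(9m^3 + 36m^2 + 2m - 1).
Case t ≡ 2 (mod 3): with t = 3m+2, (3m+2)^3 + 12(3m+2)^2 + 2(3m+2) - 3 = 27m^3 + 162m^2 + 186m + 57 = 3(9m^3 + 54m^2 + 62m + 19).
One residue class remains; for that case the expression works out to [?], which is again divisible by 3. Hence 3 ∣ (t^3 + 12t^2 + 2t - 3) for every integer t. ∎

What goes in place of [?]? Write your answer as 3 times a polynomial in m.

The residues treated are {0, 2}, so the missing case is t ≡ 1 (mod 3); write t = 3m+1.
Then (3m+1)^3 + 12(3m+1)^2 + 2(3m+1) - 3 = 27m^3 + 135m^2 + 87m + 12 = 3(9m^3 + 45m^2 + 29m + 4).

3(9m^3 + 45m^2 + 29m + 4)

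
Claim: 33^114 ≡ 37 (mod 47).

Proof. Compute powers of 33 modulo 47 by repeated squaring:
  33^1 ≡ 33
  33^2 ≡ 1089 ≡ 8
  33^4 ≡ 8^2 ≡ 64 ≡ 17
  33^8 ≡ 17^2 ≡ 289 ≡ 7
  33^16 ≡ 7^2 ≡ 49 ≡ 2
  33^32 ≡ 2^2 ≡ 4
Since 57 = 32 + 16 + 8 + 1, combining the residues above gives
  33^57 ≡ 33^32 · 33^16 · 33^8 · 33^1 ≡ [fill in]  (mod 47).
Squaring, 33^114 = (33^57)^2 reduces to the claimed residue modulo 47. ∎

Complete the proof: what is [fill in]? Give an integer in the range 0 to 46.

15

Multiply the listed residues: 4 · 2 · 7 · 33 = 8 → 56 → 1848.
Reducing modulo 47: 1848 = 39·47 + 15, so 33^57 ≡ 15.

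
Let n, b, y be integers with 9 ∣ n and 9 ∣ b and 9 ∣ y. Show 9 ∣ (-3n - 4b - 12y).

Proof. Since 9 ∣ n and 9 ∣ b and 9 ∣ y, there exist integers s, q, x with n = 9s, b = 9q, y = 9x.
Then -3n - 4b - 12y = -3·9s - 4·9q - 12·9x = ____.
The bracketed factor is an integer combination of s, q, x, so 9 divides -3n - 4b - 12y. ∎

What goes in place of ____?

Each term has a factor of 9: -3·9s - 4·9q - 12·9x = 9·(-4q - 3s - 12x).
Since -4q - 3s - 12x is an integer, 9 ∣ (-3n - 4b - 12y).

9(-4q - 3s - 12x)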